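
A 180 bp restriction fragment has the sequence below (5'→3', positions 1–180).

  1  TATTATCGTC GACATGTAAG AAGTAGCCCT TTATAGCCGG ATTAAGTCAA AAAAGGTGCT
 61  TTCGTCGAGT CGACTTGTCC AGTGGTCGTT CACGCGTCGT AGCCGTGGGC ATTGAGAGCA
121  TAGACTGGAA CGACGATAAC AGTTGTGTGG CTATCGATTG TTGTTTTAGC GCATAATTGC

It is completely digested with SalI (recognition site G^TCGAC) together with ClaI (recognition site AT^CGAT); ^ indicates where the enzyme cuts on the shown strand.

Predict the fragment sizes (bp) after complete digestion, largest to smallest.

85, 61, 26, 8 bp

SalI sites (GTCGAC) start at positions 8, 69.
SalI cuts after the first base of each site, so after positions 8, 69.
The ClaI site (ATCGAT) starts at position 153.
ClaI cuts after base 2 of each site, so after position 154.
Combined cut positions: 8, 69, 154.
Linear molecule, 3 cuts → 4 fragments:
  1–8 → 8 bp
  9–69 → 61 bp
  70–154 → 85 bp
  155–180 → 26 bp
Sorted largest to smallest: 85, 61, 26, 8 bp.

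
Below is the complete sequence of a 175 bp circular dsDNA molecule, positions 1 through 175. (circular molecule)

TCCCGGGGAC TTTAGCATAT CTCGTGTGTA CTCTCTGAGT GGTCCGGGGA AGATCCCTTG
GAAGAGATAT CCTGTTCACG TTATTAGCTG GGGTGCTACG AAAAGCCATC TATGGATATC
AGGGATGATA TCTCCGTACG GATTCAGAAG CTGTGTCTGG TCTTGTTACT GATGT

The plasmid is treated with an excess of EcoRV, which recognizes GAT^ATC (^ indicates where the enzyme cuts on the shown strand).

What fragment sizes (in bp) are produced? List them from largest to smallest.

EcoRV sites (GATATC) start at positions 66, 115, 127.
EcoRV cuts after base 3 of each site, so after positions 68, 117, 129.
Circular molecule, 3 cuts → 3 fragments:
  69–117 → 49 bp
  118–129 → 12 bp
  130–175 then 1–68 → 46 + 68 = 114 bp
Sorted largest to smallest: 114, 49, 12 bp.

114, 49, 12 bp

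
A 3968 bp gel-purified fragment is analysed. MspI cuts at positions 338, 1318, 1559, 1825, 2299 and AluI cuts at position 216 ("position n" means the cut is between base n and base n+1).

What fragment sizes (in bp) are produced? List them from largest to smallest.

1669, 980, 474, 266, 241, 216, 122 bp

Combined cut positions (sorted): 216, 338, 1318, 1559, 1825, 2299.
Linear molecule, 6 cuts → 7 fragments:
  216 − 0 = 216 bp
  338 − 216 = 122 bp
  1318 − 338 = 980 bp
  1559 − 1318 = 241 bp
  1825 − 1559 = 266 bp
  2299 − 1825 = 474 bp
  3968 − 2299 = 1669 bp
Sorted largest to smallest: 1669, 980, 474, 266, 241, 216, 122 bp.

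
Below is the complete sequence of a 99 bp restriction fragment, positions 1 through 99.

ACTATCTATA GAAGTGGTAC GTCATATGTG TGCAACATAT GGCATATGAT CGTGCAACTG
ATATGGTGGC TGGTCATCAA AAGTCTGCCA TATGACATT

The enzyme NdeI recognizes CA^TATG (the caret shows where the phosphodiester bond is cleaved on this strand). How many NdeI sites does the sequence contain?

4

CATATG occurs starting at positions 23, 36, 43, 89.
NdeI cuts at 4 sites.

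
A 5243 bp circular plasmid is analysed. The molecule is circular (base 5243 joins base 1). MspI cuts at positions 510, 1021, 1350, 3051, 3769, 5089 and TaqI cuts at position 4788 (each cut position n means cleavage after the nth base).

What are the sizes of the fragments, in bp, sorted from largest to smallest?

Combined cut positions (sorted): 510, 1021, 1350, 3051, 3769, 4788, 5089.
Circular molecule, 7 cuts → 7 fragments:
  1021 − 510 = 511 bp
  1350 − 1021 = 329 bp
  3051 − 1350 = 1701 bp
  3769 − 3051 = 718 bp
  4788 − 3769 = 1019 bp
  5089 − 4788 = 301 bp
  wrap: 5243 − 5089 + 510 = 664 bp
Sorted largest to smallest: 1701, 1019, 718, 664, 511, 329, 301 bp.

1701, 1019, 718, 664, 511, 329, 301 bp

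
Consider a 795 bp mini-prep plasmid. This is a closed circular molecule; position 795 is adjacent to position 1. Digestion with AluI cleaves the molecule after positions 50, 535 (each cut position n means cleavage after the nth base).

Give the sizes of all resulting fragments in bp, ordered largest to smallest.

Circular molecule, 2 cuts → 2 fragments:
  535 − 50 = 485 bp
  wrap: 795 − 535 + 50 = 310 bp
Sorted largest to smallest: 485, 310 bp.

485, 310 bp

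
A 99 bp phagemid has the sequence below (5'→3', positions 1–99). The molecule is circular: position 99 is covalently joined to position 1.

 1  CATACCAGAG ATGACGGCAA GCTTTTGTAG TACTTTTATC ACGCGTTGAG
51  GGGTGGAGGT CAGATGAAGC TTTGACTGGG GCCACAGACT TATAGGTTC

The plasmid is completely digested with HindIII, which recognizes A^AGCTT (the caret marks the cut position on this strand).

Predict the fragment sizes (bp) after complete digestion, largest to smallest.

HindIII sites (AAGCTT) start at positions 19, 67.
HindIII cuts after the first base of each site, so after positions 19, 67.
Circular molecule, 2 cuts → 2 fragments:
  20–67 → 48 bp
  68–99 then 1–19 → 32 + 19 = 51 bp
Sorted largest to smallest: 51, 48 bp.

51, 48 bp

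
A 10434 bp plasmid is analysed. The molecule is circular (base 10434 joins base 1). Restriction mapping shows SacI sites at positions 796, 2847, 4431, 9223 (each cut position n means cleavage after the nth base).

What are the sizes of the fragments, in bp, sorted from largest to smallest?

Circular molecule, 4 cuts → 4 fragments:
  2847 − 796 = 2051 bp
  4431 − 2847 = 1584 bp
  9223 − 4431 = 4792 bp
  wrap: 10434 − 9223 + 796 = 2007 bp
Sorted largest to smallest: 4792, 2051, 2007, 1584 bp.

4792, 2051, 2007, 1584 bp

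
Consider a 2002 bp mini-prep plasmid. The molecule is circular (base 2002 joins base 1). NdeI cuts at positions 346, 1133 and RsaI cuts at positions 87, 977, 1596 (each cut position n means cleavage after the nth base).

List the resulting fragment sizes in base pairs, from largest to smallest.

631, 493, 463, 259, 156 bp

Combined cut positions (sorted): 87, 346, 977, 1133, 1596.
Circular molecule, 5 cuts → 5 fragments:
  346 − 87 = 259 bp
  977 − 346 = 631 bp
  1133 − 977 = 156 bp
  1596 − 1133 = 463 bp
  wrap: 2002 − 1596 + 87 = 493 bp
Sorted largest to smallest: 631, 493, 463, 259, 156 bp.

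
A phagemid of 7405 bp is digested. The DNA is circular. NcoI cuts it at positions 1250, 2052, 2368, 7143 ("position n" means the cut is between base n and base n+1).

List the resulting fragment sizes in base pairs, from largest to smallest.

4775, 1512, 802, 316 bp

Circular molecule, 4 cuts → 4 fragments:
  2052 − 1250 = 802 bp
  2368 − 2052 = 316 bp
  7143 − 2368 = 4775 bp
  wrap: 7405 − 7143 + 1250 = 1512 bp
Sorted largest to smallest: 4775, 1512, 802, 316 bp.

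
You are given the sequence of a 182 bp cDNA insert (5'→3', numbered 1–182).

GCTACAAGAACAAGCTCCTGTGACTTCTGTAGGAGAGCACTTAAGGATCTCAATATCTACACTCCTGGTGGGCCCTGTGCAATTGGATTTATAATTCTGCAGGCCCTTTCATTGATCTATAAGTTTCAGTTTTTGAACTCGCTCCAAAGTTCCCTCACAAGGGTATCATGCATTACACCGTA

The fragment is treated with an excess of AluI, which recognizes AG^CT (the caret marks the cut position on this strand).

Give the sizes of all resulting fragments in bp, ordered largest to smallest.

The AluI site (AGCT) starts at position 13.
AluI cuts after base 2 of each site, so after position 14.
Linear molecule, 1 cut → 2 fragments:
  1–14 → 14 bp
  15–182 → 168 bp
Sorted largest to smallest: 168, 14 bp.

168, 14 bp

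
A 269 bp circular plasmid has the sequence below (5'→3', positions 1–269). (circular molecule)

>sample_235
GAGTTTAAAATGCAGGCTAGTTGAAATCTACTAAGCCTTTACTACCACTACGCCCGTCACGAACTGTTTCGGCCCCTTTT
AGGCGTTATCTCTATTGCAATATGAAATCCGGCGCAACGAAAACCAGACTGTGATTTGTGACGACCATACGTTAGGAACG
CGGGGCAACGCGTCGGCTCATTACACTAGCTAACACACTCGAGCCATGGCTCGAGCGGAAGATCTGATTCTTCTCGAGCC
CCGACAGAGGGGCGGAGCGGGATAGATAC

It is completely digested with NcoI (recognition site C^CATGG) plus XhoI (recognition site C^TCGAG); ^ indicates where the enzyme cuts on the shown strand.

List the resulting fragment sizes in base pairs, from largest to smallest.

The NcoI site (CCATGG) starts at position 204.
NcoI cuts after the first base of each site, so after position 204.
XhoI sites (CTCGAG) start at positions 198, 210, 233.
XhoI cuts after the first base of each site, so after positions 198, 210, 233.
Combined cut positions: 198, 204, 210, 233.
Circular molecule, 4 cuts → 4 fragments:
  199–204 → 6 bp
  205–210 → 6 bp
  211–233 → 23 bp
  234–269 then 1–198 → 36 + 198 = 234 bp
Sorted largest to smallest: 234, 23, 6, 6 bp.

234, 23, 6, 6 bp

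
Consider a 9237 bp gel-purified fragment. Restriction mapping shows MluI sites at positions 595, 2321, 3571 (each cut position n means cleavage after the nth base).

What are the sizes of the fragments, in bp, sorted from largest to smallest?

Linear molecule, 3 cuts → 4 fragments:
  595 − 0 = 595 bp
  2321 − 595 = 1726 bp
  3571 − 2321 = 1250 bp
  9237 − 3571 = 5666 bp
Sorted largest to smallest: 5666, 1726, 1250, 595 bp.

5666, 1726, 1250, 595 bp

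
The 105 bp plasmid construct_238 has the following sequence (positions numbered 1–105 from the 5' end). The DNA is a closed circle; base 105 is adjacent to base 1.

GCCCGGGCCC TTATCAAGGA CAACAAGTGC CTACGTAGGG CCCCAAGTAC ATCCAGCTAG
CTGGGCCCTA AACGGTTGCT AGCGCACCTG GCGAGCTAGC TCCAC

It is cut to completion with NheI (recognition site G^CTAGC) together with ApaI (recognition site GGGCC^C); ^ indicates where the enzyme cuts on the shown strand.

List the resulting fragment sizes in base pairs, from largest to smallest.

NheI sites (GCTAGC) start at positions 56, 78, 95.
NheI cuts after the first base of each site, so after positions 56, 78, 95.
ApaI sites (GGGCCC) start at positions 5, 38, 63.
ApaI cuts after base 5 of each site (before the last base), so after positions 9, 42, 67.
Combined cut positions: 9, 42, 56, 67, 78, 95.
Circular molecule, 6 cuts → 6 fragments:
  10–42 → 33 bp
  43–56 → 14 bp
  57–67 → 11 bp
  68–78 → 11 bp
  79–95 → 17 bp
  96–105 then 1–9 → 10 + 9 = 19 bp
Sorted largest to smallest: 33, 19, 17, 14, 11, 11 bp.

33, 19, 17, 14, 11, 11 bp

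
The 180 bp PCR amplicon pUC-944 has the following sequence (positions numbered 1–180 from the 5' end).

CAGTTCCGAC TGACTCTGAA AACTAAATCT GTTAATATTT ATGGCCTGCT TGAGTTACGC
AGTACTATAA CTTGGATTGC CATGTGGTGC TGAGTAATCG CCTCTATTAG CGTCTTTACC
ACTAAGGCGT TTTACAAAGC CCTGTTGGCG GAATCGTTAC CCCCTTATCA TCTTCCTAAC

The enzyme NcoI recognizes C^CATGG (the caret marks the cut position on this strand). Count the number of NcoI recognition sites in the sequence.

No occurrence of CCATGG is present in the sequence.
NcoI does not cut: 0 sites.

0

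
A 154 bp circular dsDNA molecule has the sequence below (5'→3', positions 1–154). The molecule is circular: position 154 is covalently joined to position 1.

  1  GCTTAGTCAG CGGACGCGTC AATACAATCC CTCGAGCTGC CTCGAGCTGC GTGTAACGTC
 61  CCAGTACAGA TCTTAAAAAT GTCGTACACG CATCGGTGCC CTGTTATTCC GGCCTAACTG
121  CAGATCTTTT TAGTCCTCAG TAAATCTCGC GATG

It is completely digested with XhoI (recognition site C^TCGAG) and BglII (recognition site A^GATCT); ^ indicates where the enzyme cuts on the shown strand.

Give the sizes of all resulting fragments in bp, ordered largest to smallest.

XhoI sites (CTCGAG) start at positions 31, 41.
XhoI cuts after the first base of each site, so after positions 31, 41.
BglII sites (AGATCT) start at positions 68, 122.
BglII cuts after the first base of each site, so after positions 68, 122.
Combined cut positions: 31, 41, 68, 122.
Circular molecule, 4 cuts → 4 fragments:
  32–41 → 10 bp
  42–68 → 27 bp
  69–122 → 54 bp
  123–154 then 1–31 → 32 + 31 = 63 bp
Sorted largest to smallest: 63, 54, 27, 10 bp.

63, 54, 27, 10 bp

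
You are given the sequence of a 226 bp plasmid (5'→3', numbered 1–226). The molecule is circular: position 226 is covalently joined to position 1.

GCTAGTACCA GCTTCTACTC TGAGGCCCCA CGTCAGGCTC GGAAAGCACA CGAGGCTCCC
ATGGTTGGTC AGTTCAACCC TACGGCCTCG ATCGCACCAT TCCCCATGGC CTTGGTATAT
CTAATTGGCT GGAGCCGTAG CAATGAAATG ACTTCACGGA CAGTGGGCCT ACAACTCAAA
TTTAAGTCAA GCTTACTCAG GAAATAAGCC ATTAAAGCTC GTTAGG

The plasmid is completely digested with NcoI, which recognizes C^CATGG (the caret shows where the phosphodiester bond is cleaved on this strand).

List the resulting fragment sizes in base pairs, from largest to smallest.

NcoI sites (CCATGG) start at positions 59, 104.
NcoI cuts after the first base of each site, so after positions 59, 104.
Circular molecule, 2 cuts → 2 fragments:
  60–104 → 45 bp
  105–226 then 1–59 → 122 + 59 = 181 bp
Sorted largest to smallest: 181, 45 bp.

181, 45 bp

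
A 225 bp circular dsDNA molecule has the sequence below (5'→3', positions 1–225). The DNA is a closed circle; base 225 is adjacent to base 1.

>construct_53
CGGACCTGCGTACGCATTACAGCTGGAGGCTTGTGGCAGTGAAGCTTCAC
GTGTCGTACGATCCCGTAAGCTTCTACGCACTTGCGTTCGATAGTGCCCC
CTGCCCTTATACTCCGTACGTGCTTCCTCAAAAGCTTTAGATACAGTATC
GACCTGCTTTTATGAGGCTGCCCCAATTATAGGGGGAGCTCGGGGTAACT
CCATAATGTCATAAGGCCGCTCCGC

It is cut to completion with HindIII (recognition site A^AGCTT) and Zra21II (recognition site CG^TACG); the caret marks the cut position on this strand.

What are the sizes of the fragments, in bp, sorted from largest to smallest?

HindIII sites (AAGCTT) start at positions 42, 68, 132.
HindIII cuts after the first base of each site, so after positions 42, 68, 132.
Zra21II sites (CGTACG) start at positions 9, 55, 115.
Zra21II cuts after base 2 of each site, so after positions 10, 56, 116.
Combined cut positions: 10, 42, 56, 68, 116, 132.
Circular molecule, 6 cuts → 6 fragments:
  11–42 → 32 bp
  43–56 → 14 bp
  57–68 → 12 bp
  69–116 → 48 bp
  117–132 → 16 bp
  133–225 then 1–10 → 93 + 10 = 103 bp
Sorted largest to smallest: 103, 48, 32, 16, 14, 12 bp.

103, 48, 32, 16, 14, 12 bp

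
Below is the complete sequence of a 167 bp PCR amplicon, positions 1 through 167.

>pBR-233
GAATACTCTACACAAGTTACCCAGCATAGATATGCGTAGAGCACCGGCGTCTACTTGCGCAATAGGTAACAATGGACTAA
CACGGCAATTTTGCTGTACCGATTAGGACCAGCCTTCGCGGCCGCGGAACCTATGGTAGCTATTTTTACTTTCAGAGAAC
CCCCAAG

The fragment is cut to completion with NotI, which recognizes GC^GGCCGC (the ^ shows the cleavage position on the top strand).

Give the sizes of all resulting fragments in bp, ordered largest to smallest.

The NotI site (GCGGCCGC) starts at position 118.
NotI cuts after base 2 of each site, so after position 119.
Linear molecule, 1 cut → 2 fragments:
  1–119 → 119 bp
  120–167 → 48 bp
Sorted largest to smallest: 119, 48 bp.

119, 48 bp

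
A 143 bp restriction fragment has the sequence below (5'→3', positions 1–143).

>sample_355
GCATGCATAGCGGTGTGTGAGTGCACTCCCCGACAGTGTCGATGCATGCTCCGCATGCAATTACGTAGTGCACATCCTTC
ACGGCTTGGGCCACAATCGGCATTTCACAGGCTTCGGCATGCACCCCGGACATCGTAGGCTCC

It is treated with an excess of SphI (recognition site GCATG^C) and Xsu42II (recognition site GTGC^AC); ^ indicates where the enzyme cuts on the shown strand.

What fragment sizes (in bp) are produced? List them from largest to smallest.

50, 24, 22, 19, 14, 9, 5 bp

SphI sites (GCATGC) start at positions 1, 44, 53, 117.
SphI cuts after base 5 of each site (before the last base), so after positions 5, 48, 57, 121.
Xsu42II sites (GTGCAC) start at positions 21, 68.
Xsu42II cuts after base 4 of each site, so after positions 24, 71.
Combined cut positions: 5, 24, 48, 57, 71, 121.
Linear molecule, 6 cuts → 7 fragments:
  1–5 → 5 bp
  6–24 → 19 bp
  25–48 → 24 bp
  49–57 → 9 bp
  58–71 → 14 bp
  72–121 → 50 bp
  122–143 → 22 bp
Sorted largest to smallest: 50, 24, 22, 19, 14, 9, 5 bp.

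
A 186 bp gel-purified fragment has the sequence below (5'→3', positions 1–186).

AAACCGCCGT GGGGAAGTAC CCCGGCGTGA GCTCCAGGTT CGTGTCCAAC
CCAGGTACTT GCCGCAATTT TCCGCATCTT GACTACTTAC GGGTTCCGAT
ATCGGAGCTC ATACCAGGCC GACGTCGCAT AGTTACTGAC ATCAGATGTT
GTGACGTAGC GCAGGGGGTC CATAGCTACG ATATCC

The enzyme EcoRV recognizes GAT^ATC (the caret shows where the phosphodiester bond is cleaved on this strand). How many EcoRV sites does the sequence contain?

GATATC occurs starting at positions 98, 180.
EcoRV cuts at 2 sites.

2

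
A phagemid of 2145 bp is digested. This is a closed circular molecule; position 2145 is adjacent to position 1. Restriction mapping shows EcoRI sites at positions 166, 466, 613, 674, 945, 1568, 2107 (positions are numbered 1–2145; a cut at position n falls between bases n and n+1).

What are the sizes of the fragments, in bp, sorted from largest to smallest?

623, 539, 300, 271, 204, 147, 61 bp

Circular molecule, 7 cuts → 7 fragments:
  466 − 166 = 300 bp
  613 − 466 = 147 bp
  674 − 613 = 61 bp
  945 − 674 = 271 bp
  1568 − 945 = 623 bp
  2107 − 1568 = 539 bp
  wrap: 2145 − 2107 + 166 = 204 bp
Sorted largest to smallest: 623, 539, 300, 271, 204, 147, 61 bp.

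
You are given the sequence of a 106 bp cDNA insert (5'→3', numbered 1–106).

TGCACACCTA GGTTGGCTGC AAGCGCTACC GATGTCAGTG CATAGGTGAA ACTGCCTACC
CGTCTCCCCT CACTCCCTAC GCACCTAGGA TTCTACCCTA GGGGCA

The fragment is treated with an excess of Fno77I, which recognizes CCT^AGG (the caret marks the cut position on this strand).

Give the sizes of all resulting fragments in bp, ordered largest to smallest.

Fno77I sites (CCTAGG) start at positions 7, 84, 97.
Fno77I cuts after base 3 of each site, so after positions 9, 86, 99.
Linear molecule, 3 cuts → 4 fragments:
  1–9 → 9 bp
  10–86 → 77 bp
  87–99 → 13 bp
  100–106 → 7 bp
Sorted largest to smallest: 77, 13, 9, 7 bp.

77, 13, 9, 7 bp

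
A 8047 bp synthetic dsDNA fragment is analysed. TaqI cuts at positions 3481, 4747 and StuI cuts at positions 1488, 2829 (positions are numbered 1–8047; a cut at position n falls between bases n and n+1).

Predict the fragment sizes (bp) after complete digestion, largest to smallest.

3300, 1488, 1341, 1266, 652 bp

Combined cut positions (sorted): 1488, 2829, 3481, 4747.
Linear molecule, 4 cuts → 5 fragments:
  1488 − 0 = 1488 bp
  2829 − 1488 = 1341 bp
  3481 − 2829 = 652 bp
  4747 − 3481 = 1266 bp
  8047 − 4747 = 3300 bp
Sorted largest to smallest: 3300, 1488, 1341, 1266, 652 bp.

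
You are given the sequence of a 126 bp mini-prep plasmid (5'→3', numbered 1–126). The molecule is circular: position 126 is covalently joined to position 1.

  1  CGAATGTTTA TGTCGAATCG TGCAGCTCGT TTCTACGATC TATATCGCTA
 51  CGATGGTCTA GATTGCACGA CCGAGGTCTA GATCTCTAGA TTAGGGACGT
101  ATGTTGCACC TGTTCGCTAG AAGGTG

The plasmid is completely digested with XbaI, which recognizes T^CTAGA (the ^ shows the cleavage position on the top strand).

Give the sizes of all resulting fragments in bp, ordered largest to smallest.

98, 20, 8 bp

XbaI sites (TCTAGA) start at positions 57, 77, 85.
XbaI cuts after the first base of each site, so after positions 57, 77, 85.
Circular molecule, 3 cuts → 3 fragments:
  58–77 → 20 bp
  78–85 → 8 bp
  86–126 then 1–57 → 41 + 57 = 98 bp
Sorted largest to smallest: 98, 20, 8 bp.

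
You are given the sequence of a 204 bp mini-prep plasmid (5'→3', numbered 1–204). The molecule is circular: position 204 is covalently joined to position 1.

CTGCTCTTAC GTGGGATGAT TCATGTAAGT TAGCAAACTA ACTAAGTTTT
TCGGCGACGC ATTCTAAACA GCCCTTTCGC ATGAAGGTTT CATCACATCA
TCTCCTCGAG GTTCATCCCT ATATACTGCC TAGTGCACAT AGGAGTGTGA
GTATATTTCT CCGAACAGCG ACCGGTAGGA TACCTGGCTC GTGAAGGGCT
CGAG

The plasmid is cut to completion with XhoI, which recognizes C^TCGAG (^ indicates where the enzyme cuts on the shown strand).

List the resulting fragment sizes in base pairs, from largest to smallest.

XhoI sites (CTCGAG) start at positions 105, 199.
XhoI cuts after the first base of each site, so after positions 105, 199.
Circular molecule, 2 cuts → 2 fragments:
  106–199 → 94 bp
  200–204 then 1–105 → 5 + 105 = 110 bp
Sorted largest to smallest: 110, 94 bp.

110, 94 bp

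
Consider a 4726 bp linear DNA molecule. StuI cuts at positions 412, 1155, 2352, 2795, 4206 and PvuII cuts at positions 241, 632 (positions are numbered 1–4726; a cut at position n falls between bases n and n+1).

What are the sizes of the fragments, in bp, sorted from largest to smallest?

Combined cut positions (sorted): 241, 412, 632, 1155, 2352, 2795, 4206.
Linear molecule, 7 cuts → 8 fragments:
  241 − 0 = 241 bp
  412 − 241 = 171 bp
  632 − 412 = 220 bp
  1155 − 632 = 523 bp
  2352 − 1155 = 1197 bp
  2795 − 2352 = 443 bp
  4206 − 2795 = 1411 bp
  4726 − 4206 = 520 bp
Sorted largest to smallest: 1411, 1197, 523, 520, 443, 241, 220, 171 bp.

1411, 1197, 523, 520, 443, 241, 220, 171 bp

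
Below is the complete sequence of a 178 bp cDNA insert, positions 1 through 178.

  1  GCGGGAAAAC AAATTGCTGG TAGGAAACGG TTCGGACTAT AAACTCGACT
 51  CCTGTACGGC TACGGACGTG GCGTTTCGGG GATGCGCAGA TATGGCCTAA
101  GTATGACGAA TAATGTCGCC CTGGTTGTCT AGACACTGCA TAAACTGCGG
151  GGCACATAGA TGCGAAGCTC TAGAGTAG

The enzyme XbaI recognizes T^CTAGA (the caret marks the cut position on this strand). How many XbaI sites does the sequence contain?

TCTAGA occurs starting at positions 128, 169.
XbaI cuts at 2 sites.

2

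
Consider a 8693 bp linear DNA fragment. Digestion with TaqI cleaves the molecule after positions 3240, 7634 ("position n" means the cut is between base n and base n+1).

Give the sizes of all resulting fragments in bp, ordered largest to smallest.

Linear molecule, 2 cuts → 3 fragments:
  3240 − 0 = 3240 bp
  7634 − 3240 = 4394 bp
  8693 − 7634 = 1059 bp
Sorted largest to smallest: 4394, 3240, 1059 bp.

4394, 3240, 1059 bp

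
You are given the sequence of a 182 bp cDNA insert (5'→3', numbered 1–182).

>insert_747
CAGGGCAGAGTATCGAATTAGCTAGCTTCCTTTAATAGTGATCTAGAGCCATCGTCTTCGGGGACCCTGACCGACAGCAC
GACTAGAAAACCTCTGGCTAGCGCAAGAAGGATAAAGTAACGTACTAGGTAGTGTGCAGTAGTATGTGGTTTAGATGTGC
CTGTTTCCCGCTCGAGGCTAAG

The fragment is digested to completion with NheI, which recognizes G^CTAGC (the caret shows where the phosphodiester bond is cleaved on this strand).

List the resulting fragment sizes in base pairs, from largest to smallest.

85, 76, 21 bp

NheI sites (GCTAGC) start at positions 21, 97.
NheI cuts after the first base of each site, so after positions 21, 97.
Linear molecule, 2 cuts → 3 fragments:
  1–21 → 21 bp
  22–97 → 76 bp
  98–182 → 85 bp
Sorted largest to smallest: 85, 76, 21 bp.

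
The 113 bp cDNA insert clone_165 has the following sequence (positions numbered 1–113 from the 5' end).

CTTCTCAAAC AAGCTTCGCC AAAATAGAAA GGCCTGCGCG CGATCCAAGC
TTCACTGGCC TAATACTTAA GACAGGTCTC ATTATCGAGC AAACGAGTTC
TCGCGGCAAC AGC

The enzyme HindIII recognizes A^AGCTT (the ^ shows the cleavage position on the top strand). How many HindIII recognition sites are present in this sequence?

AAGCTT occurs starting at positions 11, 47.
HindIII cuts at 2 sites.

2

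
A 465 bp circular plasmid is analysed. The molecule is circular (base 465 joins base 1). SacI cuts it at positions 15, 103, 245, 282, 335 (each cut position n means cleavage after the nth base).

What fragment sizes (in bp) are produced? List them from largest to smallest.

Circular molecule, 5 cuts → 5 fragments:
  103 − 15 = 88 bp
  245 − 103 = 142 bp
  282 − 245 = 37 bp
  335 − 282 = 53 bp
  wrap: 465 − 335 + 15 = 145 bp
Sorted largest to smallest: 145, 142, 88, 53, 37 bp.

145, 142, 88, 53, 37 bp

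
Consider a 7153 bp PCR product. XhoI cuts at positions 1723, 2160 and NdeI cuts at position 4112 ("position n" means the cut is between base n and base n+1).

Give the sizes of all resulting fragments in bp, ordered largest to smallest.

Combined cut positions (sorted): 1723, 2160, 4112.
Linear molecule, 3 cuts → 4 fragments:
  1723 − 0 = 1723 bp
  2160 − 1723 = 437 bp
  4112 − 2160 = 1952 bp
  7153 − 4112 = 3041 bp
Sorted largest to smallest: 3041, 1952, 1723, 437 bp.

3041, 1952, 1723, 437 bp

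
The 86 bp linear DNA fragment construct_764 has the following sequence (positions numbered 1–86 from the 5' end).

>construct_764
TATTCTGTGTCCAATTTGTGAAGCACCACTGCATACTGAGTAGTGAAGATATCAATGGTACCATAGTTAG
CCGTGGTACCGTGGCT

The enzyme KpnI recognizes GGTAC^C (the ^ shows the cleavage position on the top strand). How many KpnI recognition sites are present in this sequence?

2

GGTACC occurs starting at positions 57, 75.
KpnI cuts at 2 sites.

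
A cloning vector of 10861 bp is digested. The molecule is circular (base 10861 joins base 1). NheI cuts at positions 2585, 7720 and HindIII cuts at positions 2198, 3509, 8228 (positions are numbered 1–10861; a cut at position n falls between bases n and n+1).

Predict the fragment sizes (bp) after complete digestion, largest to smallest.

Combined cut positions (sorted): 2198, 2585, 3509, 7720, 8228.
Circular molecule, 5 cuts → 5 fragments:
  2585 − 2198 = 387 bp
  3509 − 2585 = 924 bp
  7720 − 3509 = 4211 bp
  8228 − 7720 = 508 bp
  wrap: 10861 − 8228 + 2198 = 4831 bp
Sorted largest to smallest: 4831, 4211, 924, 508, 387 bp.

4831, 4211, 924, 508, 387 bp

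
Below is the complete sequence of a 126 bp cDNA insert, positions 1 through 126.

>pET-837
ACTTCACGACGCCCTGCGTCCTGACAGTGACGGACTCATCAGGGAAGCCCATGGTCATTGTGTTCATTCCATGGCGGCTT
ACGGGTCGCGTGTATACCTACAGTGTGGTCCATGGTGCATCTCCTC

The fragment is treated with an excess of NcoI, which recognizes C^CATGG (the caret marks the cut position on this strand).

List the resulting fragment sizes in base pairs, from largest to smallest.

NcoI sites (CCATGG) start at positions 49, 69, 110.
NcoI cuts after the first base of each site, so after positions 49, 69, 110.
Linear molecule, 3 cuts → 4 fragments:
  1–49 → 49 bp
  50–69 → 20 bp
  70–110 → 41 bp
  111–126 → 16 bp
Sorted largest to smallest: 49, 41, 20, 16 bp.

49, 41, 20, 16 bp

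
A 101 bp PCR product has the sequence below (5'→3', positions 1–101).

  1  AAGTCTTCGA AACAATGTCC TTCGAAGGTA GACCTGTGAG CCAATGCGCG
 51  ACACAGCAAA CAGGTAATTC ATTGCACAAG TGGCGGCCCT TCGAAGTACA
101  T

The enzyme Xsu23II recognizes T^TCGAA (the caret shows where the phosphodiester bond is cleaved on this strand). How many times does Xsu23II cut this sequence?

TTCGAA occurs starting at positions 6, 21, 90.
Xsu23II cuts at 3 sites.

3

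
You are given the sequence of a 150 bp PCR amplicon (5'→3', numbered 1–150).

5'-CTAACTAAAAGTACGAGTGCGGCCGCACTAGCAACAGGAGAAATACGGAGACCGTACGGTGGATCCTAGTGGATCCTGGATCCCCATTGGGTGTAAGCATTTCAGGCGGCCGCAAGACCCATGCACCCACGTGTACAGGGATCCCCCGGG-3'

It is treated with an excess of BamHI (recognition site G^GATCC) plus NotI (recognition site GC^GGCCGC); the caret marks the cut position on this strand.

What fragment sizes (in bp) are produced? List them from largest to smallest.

BamHI sites (GGATCC) start at positions 61, 71, 78, 139.
BamHI cuts after the first base of each site, so after positions 61, 71, 78, 139.
NotI sites (GCGGCCGC) start at positions 19, 106.
NotI cuts after base 2 of each site, so after positions 20, 107.
Combined cut positions: 20, 61, 71, 78, 107, 139.
Linear molecule, 6 cuts → 7 fragments:
  1–20 → 20 bp
  21–61 → 41 bp
  62–71 → 10 bp
  72–78 → 7 bp
  79–107 → 29 bp
  108–139 → 32 bp
  140–150 → 11 bp
Sorted largest to smallest: 41, 32, 29, 20, 11, 10, 7 bp.

41, 32, 29, 20, 11, 10, 7 bp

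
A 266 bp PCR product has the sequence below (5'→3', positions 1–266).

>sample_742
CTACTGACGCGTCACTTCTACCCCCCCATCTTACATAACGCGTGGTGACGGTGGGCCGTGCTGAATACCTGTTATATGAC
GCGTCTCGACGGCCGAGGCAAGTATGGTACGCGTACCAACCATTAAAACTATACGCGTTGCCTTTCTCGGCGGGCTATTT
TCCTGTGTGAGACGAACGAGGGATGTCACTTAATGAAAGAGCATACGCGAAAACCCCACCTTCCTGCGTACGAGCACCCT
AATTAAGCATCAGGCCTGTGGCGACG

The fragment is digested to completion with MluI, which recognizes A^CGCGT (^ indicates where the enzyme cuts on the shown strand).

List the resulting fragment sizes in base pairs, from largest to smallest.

MluI sites (ACGCGT) start at positions 7, 38, 79, 109, 133.
MluI cuts after the first base of each site, so after positions 7, 38, 79, 109, 133.
Linear molecule, 5 cuts → 6 fragments:
  1–7 → 7 bp
  8–38 → 31 bp
  39–79 → 41 bp
  80–109 → 30 bp
  110–133 → 24 bp
  134–266 → 133 bp
Sorted largest to smallest: 133, 41, 31, 30, 24, 7 bp.

133, 41, 31, 30, 24, 7 bp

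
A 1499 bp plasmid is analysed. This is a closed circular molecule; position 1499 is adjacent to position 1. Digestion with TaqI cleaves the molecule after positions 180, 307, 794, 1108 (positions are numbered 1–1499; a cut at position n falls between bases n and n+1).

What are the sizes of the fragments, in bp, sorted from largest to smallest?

Circular molecule, 4 cuts → 4 fragments:
  307 − 180 = 127 bp
  794 − 307 = 487 bp
  1108 − 794 = 314 bp
  wrap: 1499 − 1108 + 180 = 571 bp
Sorted largest to smallest: 571, 487, 314, 127 bp.

571, 487, 314, 127 bp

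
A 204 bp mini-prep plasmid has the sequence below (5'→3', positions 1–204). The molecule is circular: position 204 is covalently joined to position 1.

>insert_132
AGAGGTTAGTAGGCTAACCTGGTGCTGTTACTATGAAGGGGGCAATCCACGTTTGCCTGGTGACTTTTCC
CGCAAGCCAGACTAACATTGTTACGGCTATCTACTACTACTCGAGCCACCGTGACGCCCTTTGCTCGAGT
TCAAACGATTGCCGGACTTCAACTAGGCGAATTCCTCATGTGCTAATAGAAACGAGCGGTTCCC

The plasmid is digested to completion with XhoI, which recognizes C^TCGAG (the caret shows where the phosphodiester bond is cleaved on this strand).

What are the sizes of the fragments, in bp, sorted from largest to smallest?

XhoI sites (CTCGAG) start at positions 110, 134.
XhoI cuts after the first base of each site, so after positions 110, 134.
Circular molecule, 2 cuts → 2 fragments:
  111–134 → 24 bp
  135–204 then 1–110 → 70 + 110 = 180 bp
Sorted largest to smallest: 180, 24 bp.

180, 24 bp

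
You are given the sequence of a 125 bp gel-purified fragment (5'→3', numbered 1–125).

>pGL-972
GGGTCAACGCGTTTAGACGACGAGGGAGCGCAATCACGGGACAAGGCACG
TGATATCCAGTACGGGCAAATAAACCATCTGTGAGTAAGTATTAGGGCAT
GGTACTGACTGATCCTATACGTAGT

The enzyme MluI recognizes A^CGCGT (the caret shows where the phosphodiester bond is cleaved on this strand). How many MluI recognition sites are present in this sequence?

ACGCGT occurs starting at position 7.
MluI cuts at 1 site.

1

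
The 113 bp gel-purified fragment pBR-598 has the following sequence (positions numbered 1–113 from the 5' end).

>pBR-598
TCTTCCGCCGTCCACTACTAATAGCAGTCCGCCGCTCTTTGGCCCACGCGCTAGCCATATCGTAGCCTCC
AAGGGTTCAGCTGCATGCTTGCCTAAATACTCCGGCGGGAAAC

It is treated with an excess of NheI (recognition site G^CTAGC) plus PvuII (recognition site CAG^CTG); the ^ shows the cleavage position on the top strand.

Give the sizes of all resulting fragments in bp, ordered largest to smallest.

50, 33, 30 bp

The NheI site (GCTAGC) starts at position 50.
NheI cuts after the first base of each site, so after position 50.
The PvuII site (CAGCTG) starts at position 78.
PvuII cuts after base 3 of each site, so after position 80.
Combined cut positions: 50, 80.
Linear molecule, 2 cuts → 3 fragments:
  1–50 → 50 bp
  51–80 → 30 bp
  81–113 → 33 bp
Sorted largest to smallest: 50, 33, 30 bp.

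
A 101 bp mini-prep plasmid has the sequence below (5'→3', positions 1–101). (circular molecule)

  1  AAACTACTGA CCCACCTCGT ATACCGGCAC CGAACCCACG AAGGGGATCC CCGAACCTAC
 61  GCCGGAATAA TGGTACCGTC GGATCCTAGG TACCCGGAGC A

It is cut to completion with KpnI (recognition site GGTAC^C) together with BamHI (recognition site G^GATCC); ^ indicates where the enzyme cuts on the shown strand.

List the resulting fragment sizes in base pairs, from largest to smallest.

53, 31, 12, 5 bp

KpnI sites (GGTACC) start at positions 72, 89.
KpnI cuts after base 5 of each site (before the last base), so after positions 76, 93.
BamHI sites (GGATCC) start at positions 45, 81.
BamHI cuts after the first base of each site, so after positions 45, 81.
Combined cut positions: 45, 76, 81, 93.
Circular molecule, 4 cuts → 4 fragments:
  46–76 → 31 bp
  77–81 → 5 bp
  82–93 → 12 bp
  94–101 then 1–45 → 8 + 45 = 53 bp
Sorted largest to smallest: 53, 31, 12, 5 bp.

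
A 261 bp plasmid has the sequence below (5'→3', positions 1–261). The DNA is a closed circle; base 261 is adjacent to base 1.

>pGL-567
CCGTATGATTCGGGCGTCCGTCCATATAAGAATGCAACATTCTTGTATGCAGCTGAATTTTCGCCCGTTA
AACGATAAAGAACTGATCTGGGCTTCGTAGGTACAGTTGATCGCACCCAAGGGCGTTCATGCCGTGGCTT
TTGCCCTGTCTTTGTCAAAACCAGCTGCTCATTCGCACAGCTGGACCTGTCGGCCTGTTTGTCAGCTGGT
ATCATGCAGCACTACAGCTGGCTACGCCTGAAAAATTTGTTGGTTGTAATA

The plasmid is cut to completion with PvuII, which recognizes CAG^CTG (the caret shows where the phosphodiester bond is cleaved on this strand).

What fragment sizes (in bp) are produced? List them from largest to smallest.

PvuII sites (CAGCTG) start at positions 50, 162, 178, 203, 225.
PvuII cuts after base 3 of each site, so after positions 52, 164, 180, 205, 227.
Circular molecule, 5 cuts → 5 fragments:
  53–164 → 112 bp
  165–180 → 16 bp
  181–205 → 25 bp
  206–227 → 22 bp
  228–261 then 1–52 → 34 + 52 = 86 bp
Sorted largest to smallest: 112, 86, 25, 22, 16 bp.

112, 86, 25, 22, 16 bp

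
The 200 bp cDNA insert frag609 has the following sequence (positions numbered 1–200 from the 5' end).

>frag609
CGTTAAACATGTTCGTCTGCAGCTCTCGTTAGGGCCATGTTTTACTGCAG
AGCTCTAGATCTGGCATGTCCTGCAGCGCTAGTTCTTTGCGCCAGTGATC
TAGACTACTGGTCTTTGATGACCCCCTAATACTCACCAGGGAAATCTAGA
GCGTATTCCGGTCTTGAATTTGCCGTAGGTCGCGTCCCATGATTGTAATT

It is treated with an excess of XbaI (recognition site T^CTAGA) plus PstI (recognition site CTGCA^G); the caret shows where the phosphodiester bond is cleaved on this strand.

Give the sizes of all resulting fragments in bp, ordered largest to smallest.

XbaI sites (TCTAGA) start at positions 54, 99, 145.
XbaI cuts after the first base of each site, so after positions 54, 99, 145.
PstI sites (CTGCAG) start at positions 17, 45, 71.
PstI cuts after base 5 of each site (before the last base), so after positions 21, 49, 75.
Combined cut positions: 21, 49, 54, 75, 99, 145.
Linear molecule, 6 cuts → 7 fragments:
  1–21 → 21 bp
  22–49 → 28 bp
  50–54 → 5 bp
  55–75 → 21 bp
  76–99 → 24 bp
  100–145 → 46 bp
  146–200 → 55 bp
Sorted largest to smallest: 55, 46, 28, 24, 21, 21, 5 bp.

55, 46, 28, 24, 21, 21, 5 bp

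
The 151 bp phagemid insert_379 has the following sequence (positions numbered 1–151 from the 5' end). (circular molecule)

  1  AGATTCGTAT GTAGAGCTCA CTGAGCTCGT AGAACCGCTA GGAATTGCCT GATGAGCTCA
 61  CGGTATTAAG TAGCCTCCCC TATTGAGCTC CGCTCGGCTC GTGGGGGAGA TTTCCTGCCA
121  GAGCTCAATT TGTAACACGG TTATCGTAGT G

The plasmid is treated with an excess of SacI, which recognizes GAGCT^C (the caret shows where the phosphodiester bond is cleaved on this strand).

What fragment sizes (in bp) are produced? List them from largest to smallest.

44, 36, 31, 31, 9 bp

SacI sites (GAGCTC) start at positions 14, 23, 54, 85, 121.
SacI cuts after base 5 of each site (before the last base), so after positions 18, 27, 58, 89, 125.
Circular molecule, 5 cuts → 5 fragments:
  19–27 → 9 bp
  28–58 → 31 bp
  59–89 → 31 bp
  90–125 → 36 bp
  126–151 then 1–18 → 26 + 18 = 44 bp
Sorted largest to smallest: 44, 36, 31, 31, 9 bp.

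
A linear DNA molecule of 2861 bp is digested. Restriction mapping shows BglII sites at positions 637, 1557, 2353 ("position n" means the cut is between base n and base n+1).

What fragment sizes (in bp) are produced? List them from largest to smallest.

Linear molecule, 3 cuts → 4 fragments:
  637 − 0 = 637 bp
  1557 − 637 = 920 bp
  2353 − 1557 = 796 bp
  2861 − 2353 = 508 bp
Sorted largest to smallest: 920, 796, 637, 508 bp.

920, 796, 637, 508 bp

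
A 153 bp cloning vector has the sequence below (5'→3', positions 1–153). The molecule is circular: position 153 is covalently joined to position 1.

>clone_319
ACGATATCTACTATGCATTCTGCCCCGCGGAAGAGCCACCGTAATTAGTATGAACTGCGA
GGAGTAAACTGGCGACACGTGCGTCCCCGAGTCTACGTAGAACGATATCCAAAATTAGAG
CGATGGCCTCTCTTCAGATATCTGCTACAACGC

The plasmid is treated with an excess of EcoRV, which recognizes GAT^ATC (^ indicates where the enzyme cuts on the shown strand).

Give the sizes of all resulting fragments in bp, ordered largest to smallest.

101, 33, 19 bp

EcoRV sites (GATATC) start at positions 3, 104, 137.
EcoRV cuts after base 3 of each site, so after positions 5, 106, 139.
Circular molecule, 3 cuts → 3 fragments:
  6–106 → 101 bp
  107–139 → 33 bp
  140–153 then 1–5 → 14 + 5 = 19 bp
Sorted largest to smallest: 101, 33, 19 bp.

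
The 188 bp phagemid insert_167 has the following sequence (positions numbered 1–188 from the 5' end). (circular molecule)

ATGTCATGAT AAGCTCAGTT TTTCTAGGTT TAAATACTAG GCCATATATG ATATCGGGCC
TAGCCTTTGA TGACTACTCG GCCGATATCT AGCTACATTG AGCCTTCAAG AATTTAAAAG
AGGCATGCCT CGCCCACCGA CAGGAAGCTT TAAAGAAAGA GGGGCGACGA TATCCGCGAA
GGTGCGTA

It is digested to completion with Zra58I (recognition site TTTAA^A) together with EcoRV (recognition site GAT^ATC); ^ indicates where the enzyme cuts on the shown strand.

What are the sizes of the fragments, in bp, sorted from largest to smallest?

Zra58I sites (TTTAAA) start at positions 29, 113, 149.
Zra58I cuts after base 5 of each site (before the last base), so after positions 33, 117, 153.
EcoRV sites (GATATC) start at positions 50, 84, 169.
EcoRV cuts after base 3 of each site, so after positions 52, 86, 171.
Combined cut positions: 33, 52, 86, 117, 153, 171.
Circular molecule, 6 cuts → 6 fragments:
  34–52 → 19 bp
  53–86 → 34 bp
  87–117 → 31 bp
  118–153 → 36 bp
  154–171 → 18 bp
  172–188 then 1–33 → 17 + 33 = 50 bp
Sorted largest to smallest: 50, 36, 34, 31, 19, 18 bp.

50, 36, 34, 31, 19, 18 bp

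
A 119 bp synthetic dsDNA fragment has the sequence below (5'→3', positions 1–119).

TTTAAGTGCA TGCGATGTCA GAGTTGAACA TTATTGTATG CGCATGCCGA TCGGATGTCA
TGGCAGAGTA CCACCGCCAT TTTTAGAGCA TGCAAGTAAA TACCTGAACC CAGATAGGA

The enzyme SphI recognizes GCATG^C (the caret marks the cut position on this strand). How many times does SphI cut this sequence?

GCATGC occurs starting at positions 8, 42, 88.
SphI cuts at 3 sites.

3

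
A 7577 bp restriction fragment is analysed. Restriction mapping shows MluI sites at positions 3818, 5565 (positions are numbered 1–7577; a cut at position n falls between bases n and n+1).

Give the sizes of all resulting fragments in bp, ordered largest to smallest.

Linear molecule, 2 cuts → 3 fragments:
  3818 − 0 = 3818 bp
  5565 − 3818 = 1747 bp
  7577 − 5565 = 2012 bp
Sorted largest to smallest: 3818, 2012, 1747 bp.

3818, 2012, 1747 bp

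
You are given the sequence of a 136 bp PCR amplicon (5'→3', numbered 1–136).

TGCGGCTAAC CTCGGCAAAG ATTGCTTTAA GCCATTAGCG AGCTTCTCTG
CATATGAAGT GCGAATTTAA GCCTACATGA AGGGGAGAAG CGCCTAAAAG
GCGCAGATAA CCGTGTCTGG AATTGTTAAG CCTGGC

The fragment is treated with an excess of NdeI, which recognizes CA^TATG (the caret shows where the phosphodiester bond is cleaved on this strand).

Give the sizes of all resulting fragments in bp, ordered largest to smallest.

84, 52 bp

The NdeI site (CATATG) starts at position 51.
NdeI cuts after base 2 of each site, so after position 52.
Linear molecule, 1 cut → 2 fragments:
  1–52 → 52 bp
  53–136 → 84 bp
Sorted largest to smallest: 84, 52 bp.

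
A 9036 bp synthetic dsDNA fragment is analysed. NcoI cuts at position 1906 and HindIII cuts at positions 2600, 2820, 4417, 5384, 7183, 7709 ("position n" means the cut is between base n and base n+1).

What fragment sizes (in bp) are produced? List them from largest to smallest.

Combined cut positions (sorted): 1906, 2600, 2820, 4417, 5384, 7183, 7709.
Linear molecule, 7 cuts → 8 fragments:
  1906 − 0 = 1906 bp
  2600 − 1906 = 694 bp
  2820 − 2600 = 220 bp
  4417 − 2820 = 1597 bp
  5384 − 4417 = 967 bp
  7183 − 5384 = 1799 bp
  7709 − 7183 = 526 bp
  9036 − 7709 = 1327 bp
Sorted largest to smallest: 1906, 1799, 1597, 1327, 967, 694, 526, 220 bp.

1906, 1799, 1597, 1327, 967, 694, 526, 220 bp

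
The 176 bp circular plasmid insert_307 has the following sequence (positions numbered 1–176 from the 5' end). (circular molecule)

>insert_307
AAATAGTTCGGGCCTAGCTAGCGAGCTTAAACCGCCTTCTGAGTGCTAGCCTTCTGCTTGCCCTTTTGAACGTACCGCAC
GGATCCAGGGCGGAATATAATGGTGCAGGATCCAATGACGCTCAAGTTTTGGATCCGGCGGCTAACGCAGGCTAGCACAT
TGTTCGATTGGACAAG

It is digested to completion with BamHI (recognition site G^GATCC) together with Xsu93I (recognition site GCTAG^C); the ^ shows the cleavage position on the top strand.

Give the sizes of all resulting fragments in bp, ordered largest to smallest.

BamHI sites (GGATCC) start at positions 81, 108, 131.
BamHI cuts after the first base of each site, so after positions 81, 108, 131.
Xsu93I sites (GCTAGC) start at positions 17, 45, 151.
Xsu93I cuts after base 5 of each site (before the last base), so after positions 21, 49, 155.
Combined cut positions: 21, 49, 81, 108, 131, 155.
Circular molecule, 6 cuts → 6 fragments:
  22–49 → 28 bp
  50–81 → 32 bp
  82–108 → 27 bp
  109–131 → 23 bp
  132–155 → 24 bp
  156–176 then 1–21 → 21 + 21 = 42 bp
Sorted largest to smallest: 42, 32, 28, 27, 24, 23 bp.

42, 32, 28, 27, 24, 23 bp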